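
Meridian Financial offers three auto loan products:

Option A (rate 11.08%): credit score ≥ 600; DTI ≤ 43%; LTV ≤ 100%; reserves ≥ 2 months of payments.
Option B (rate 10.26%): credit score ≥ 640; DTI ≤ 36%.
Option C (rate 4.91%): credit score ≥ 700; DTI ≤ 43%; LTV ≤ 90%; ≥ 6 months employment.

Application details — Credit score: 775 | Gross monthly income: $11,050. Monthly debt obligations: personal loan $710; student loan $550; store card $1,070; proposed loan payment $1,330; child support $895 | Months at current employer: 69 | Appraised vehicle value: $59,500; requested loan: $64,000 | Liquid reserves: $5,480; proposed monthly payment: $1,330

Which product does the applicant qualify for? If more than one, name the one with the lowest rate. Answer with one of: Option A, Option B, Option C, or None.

None

Total debts = (710 + 550 + 1,070 + 1,330 + 895) = 4,555; DTI = 4,555/11,050 = 41.2%.
LTV = 64,000/59,500 = 107.6%.
Reserves = 5,480/1,330 = 4.1 months.
Option A: score 775 ≥ 600; DTI 41.2% ≤ 43%; LTV 107.6% > 100%; reserves 4.1 ≥ 2 mo → does not qualify.
Option B: score 775 ≥ 640; DTI 41.2% > 36% → does not qualify.
Option C: score 775 ≥ 700; DTI 41.2% ≤ 43%; LTV 107.6% > 90%; employment 69 ≥ 6 mo → does not qualify.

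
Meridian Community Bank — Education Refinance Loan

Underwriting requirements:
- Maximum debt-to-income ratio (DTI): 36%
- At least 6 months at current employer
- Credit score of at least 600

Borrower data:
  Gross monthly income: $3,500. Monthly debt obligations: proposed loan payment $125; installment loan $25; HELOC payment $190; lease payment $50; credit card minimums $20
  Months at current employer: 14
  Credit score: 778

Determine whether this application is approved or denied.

Approved

Total monthly debts = (125 + 25 + 190 + 50 + 20) = 410. DTI: 410 ÷ 3,500 = 11.7%, within the 36% cap
Employment 14 ≥ 6 months
Credit score 778 ≥ 600 (meets)
All criteria satisfied.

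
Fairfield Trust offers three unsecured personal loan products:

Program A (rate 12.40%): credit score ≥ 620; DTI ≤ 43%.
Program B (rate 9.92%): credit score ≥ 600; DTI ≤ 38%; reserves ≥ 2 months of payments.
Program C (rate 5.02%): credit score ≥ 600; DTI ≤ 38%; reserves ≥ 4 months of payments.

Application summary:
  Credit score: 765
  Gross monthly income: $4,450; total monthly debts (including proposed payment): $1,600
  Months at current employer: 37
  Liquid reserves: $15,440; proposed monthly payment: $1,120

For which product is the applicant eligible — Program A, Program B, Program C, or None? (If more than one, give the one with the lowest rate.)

Program C

DTI = 1,600/4,450 = 36%.
Reserves = 15,440/1,120 = 13.8 months.
Program A: score 765 ≥ 620; DTI 36% ≤ 43% → qualifies.
Program B: score 765 ≥ 600; DTI 36% ≤ 38%; reserves 13.8 ≥ 2 mo → qualifies.
Program C: score 765 ≥ 600; DTI 36% ≤ 38%; reserves 13.8 ≥ 4 mo → qualifies.
Qualifying: Program A, Program B, Program C. Lowest rate is 5.02% → Program C.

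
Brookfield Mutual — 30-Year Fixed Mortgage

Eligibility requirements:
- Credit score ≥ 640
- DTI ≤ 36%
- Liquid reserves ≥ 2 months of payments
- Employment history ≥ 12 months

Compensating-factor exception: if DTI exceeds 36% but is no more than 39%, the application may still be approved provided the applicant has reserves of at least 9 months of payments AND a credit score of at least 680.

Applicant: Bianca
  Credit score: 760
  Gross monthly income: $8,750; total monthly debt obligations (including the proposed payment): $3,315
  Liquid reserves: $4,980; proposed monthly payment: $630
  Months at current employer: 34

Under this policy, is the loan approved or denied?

Credit score 760 ≥ 640 (meets base)
DTI = 3,315/8,750 = 37.9% > 36% — standard DTI limit exceeded.
Reserves: 4,980 ÷ 630 = 7.9 months (meets 2-month minimum)
Employment 34 ≥ 12 months
37.9% falls in the override range (36%–39%), so the compensating-factor test applies.
Override check — reserves: 7.9 mo (short of 9); score: 760 (ok).
Override conditions not both satisfied; exception does not apply.

Denied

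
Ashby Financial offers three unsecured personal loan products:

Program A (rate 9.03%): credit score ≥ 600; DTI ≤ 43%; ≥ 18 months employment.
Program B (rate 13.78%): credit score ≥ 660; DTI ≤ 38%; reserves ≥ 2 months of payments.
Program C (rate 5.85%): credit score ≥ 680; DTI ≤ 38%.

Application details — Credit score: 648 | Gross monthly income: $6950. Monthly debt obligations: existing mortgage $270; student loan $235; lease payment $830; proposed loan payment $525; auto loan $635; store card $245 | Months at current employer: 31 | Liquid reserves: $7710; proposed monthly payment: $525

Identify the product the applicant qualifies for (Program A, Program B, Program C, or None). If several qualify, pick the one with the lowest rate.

Total debts = (270 + 235 + 830 + 525 + 635 + 245) = 2,740; DTI = 2,740/6,950 = 39.4%.
Reserves = 7,710/525 = 14.7 months.
Program A: score 648 ≥ 600; DTI 39.4% ≤ 43%; employment 31 ≥ 18 mo → qualifies.
Program B: score 648 < 660; DTI 39.4% > 38%; reserves 14.7 ≥ 2 mo → does not qualify.
Program C: score 648 < 680; DTI 39.4% > 38% → does not qualify.

Program A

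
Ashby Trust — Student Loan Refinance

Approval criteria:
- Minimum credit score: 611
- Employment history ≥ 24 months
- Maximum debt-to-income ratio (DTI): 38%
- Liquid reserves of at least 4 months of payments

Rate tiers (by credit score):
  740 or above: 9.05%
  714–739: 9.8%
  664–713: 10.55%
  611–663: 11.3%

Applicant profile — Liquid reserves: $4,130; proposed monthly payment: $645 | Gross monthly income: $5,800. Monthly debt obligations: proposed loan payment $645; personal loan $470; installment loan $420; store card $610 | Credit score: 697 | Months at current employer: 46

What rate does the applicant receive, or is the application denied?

Credit score 697 ≥ 611 (meets minimum)
Reserves = 4,130/645 = 6.4 months ≥ 4
Employment 46 ≥ 24 months
Total monthly debts = (645 + 470 + 420 + 610) = 2,145. Debt-to-income = 2,145/5,800 = 37% — meets 38% limit
All requirements met. Score 697 falls in the 664–713 tier → 10.55%.

Approved at 10.55%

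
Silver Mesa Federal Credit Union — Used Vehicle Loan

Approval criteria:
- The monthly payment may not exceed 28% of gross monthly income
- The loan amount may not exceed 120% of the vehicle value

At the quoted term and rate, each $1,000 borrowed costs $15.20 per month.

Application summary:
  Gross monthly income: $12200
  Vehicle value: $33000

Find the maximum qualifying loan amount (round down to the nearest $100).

$39,600

Payment cap: 28% × $12,200 = $3,416/month.
At $15.20 per $1,000, that supports 3,416/15.20 × 1,000 ≈ $224,736 → $224,700.
LTV cap: 120% × $33,000 = $39,600 → $39,600.
Binding constraint: loan-to-value.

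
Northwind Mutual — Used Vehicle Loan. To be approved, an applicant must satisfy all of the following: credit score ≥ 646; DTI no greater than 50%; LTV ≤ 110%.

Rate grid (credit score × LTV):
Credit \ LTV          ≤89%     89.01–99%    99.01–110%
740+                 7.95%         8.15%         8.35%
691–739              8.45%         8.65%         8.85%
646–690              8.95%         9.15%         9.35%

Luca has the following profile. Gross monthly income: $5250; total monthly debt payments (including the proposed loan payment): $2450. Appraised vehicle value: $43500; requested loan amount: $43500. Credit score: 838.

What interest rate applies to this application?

8.35%

Credit score 838 ≥ 646; Debt-to-income = 2,450/5,250 = 46.7% — meets 50% limit
Loan-to-value = 43,500/43,500 = 100% — pass (110% max)
Credit 838 → row 740+; LTV 100% → column 99.01–110%. Grid cell → 8.35%.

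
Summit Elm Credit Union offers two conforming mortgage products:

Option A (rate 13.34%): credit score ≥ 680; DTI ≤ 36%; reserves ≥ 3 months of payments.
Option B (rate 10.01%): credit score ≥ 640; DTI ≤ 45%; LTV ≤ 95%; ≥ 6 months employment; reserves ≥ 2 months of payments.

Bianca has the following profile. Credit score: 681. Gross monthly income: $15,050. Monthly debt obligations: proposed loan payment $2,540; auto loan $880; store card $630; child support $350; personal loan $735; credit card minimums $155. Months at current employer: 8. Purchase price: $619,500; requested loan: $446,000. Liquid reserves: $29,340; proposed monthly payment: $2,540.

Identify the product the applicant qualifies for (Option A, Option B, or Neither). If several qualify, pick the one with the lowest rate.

Option B

Total debts = (2,540 + 880 + 630 + 350 + 735 + 155) = 5,290; DTI = 5,290/15,050 = 35.1%.
LTV = 446,000/619,500 = 72%.
Reserves = 29,340/2,540 = 11.6 months.
Option A: score 681 ≥ 680; DTI 35.1% ≤ 36%; reserves 11.6 ≥ 3 mo → qualifies.
Option B: score 681 ≥ 640; DTI 35.1% ≤ 45%; LTV 72% ≤ 95%; employment 8 ≥ 6 mo; reserves 11.6 ≥ 2 mo → qualifies.
Qualifying: Option A, Option B. Lowest rate is 10.01% → Option B.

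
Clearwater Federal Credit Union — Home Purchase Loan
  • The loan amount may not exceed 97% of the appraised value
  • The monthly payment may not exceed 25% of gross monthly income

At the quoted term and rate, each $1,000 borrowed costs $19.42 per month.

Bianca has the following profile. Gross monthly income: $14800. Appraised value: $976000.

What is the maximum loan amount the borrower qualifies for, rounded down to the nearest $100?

$190,500

Payment cap: 25% × $14,800 = $3,700/month.
At $19.42 per $1,000, that supports 3,700/19.42 × 1,000 ≈ $190,525 → $190,500.
LTV cap: 97% × $976,000 = $946,720 → $946,700.
Binding constraint: payment-to-income.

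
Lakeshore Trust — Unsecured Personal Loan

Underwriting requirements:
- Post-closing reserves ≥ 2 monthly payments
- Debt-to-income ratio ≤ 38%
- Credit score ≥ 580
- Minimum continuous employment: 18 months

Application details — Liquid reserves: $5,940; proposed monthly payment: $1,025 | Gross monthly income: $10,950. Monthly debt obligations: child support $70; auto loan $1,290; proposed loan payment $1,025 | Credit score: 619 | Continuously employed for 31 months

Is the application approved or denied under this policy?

Approved

Reserves: 5,940 ÷ 1,025 = 5.8 months (meets 2-month minimum)
Total monthly debts = (70 + 1,290 + 1,025) = 2,385. Debt-to-income = 2,385/10,950 = 21.8% — meets 38% limit
Credit score 619 ≥ 580 (meets)
Employment 31 ≥ 18 months
All criteria satisfied.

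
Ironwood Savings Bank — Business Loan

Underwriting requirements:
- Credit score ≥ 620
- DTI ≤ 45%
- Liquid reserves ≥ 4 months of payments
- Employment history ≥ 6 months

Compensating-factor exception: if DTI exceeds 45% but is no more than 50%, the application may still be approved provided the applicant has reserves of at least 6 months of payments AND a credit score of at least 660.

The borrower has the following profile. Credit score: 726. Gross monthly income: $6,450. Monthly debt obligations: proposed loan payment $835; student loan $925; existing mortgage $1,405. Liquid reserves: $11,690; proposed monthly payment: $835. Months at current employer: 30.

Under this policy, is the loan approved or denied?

Credit score 726 ≥ 620 (meets base)
Total debts = (835 + 925 + 1,405) = 3,165. DTI = 3,165/6,450 = 49.1% > 45% — standard DTI limit exceeded.
Reserves: 11,690 ÷ 835 = 14.0 months (meets 4-month minimum)
Employment 30 ≥ 6 months
DTI 49.1% is within the 45%–50% exception band; checking compensating factors.
Override check — reserves: 14.0 mo (ok); score: 726 (ok).
Both compensating conditions met → exception applies.

Approved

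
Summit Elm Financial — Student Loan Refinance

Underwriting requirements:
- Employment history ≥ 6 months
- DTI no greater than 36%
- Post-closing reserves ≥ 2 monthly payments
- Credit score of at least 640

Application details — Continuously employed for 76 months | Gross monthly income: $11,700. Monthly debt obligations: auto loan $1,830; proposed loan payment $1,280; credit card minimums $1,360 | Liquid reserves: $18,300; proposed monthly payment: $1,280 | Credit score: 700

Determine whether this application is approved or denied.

Employment 76 ≥ 6 months
Total monthly debts = (1,830 + 1,280 + 1,360) = 4,470. Debt-to-income = 4,470/11,700 = 38.2% — over 36% limit
Reserves = 18,300/1,280 = 14.3 months ≥ 2
Credit score 700 ≥ 640 (meets)
Fails on DTI.

Denied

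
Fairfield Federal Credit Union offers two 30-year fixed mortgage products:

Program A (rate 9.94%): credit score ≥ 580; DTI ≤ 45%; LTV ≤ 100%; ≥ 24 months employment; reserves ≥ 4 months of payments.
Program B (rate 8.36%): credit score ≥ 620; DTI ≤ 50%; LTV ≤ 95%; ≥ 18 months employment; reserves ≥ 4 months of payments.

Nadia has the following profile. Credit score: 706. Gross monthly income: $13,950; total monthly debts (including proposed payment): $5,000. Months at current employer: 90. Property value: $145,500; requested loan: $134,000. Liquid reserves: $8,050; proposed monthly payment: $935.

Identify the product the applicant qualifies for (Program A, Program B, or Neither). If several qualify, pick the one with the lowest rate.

DTI = 5,000/13,950 = 35.8%.
LTV = 134,000/145,500 = 92.1%.
Reserves = 8,050/935 = 8.6 months.
Program A: score 706 ≥ 580; DTI 35.8% ≤ 45%; LTV 92.1% ≤ 100%; employment 90 ≥ 24 mo; reserves 8.6 ≥ 4 mo → qualifies.
Program B: score 706 ≥ 620; DTI 35.8% ≤ 50%; LTV 92.1% ≤ 95%; employment 90 ≥ 18 mo; reserves 8.6 ≥ 4 mo → qualifies.
Qualifying: Program A, Program B. Lowest rate is 8.36% → Program B.

Program B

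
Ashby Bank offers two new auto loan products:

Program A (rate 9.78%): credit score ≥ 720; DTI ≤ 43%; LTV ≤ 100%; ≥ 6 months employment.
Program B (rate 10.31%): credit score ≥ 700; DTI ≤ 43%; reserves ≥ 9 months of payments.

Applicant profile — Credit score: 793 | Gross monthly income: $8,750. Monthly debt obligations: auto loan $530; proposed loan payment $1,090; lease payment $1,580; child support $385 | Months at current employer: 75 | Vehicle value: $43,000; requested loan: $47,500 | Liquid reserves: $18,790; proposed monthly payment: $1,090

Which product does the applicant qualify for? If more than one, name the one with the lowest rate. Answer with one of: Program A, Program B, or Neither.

Program B

Total debts = (530 + 1,090 + 1,580 + 385) = 3,585; DTI = 3,585/8,750 = 41%.
LTV = 47,500/43,000 = 110.5%.
Reserves = 18,790/1,090 = 17.2 months.
Program A: score 793 ≥ 720; DTI 41% ≤ 43%; LTV 110.5% > 100%; employment 75 ≥ 6 mo → does not qualify.
Program B: score 793 ≥ 700; DTI 41% ≤ 43%; reserves 17.2 ≥ 9 mo → qualifies.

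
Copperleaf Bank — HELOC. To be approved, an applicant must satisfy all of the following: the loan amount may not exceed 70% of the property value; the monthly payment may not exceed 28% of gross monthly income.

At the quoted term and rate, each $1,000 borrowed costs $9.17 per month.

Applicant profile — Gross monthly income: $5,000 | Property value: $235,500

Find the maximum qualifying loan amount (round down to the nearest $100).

Payment cap: 28% × $5,000 = $1,400/month.
At $9.17 per $1,000, that supports 1,400/9.17 × 1,000 ≈ $152,671 → $152,600.
LTV cap: 70% × $235,500 = $164,850 → $164,800.
Binding constraint: payment-to-income.

$152,600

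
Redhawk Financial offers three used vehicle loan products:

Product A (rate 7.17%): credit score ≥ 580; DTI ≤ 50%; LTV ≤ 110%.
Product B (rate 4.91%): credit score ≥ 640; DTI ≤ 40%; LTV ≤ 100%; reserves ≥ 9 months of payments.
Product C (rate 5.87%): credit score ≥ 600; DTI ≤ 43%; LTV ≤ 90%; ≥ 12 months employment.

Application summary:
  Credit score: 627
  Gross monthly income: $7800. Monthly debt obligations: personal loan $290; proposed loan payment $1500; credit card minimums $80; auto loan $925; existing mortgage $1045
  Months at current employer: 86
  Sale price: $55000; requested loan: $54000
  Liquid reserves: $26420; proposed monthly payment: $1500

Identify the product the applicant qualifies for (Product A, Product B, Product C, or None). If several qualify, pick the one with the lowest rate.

Total debts = (290 + 1,500 + 80 + 925 + 1,045) = 3,840; DTI = 3,840/7,800 = 49.2%.
LTV = 54,000/55,000 = 98.2%.
Reserves = 26,420/1,500 = 17.6 months.
Product A: score 627 ≥ 580; DTI 49.2% ≤ 50%; LTV 98.2% ≤ 110% → qualifies.
Product B: score 627 < 640; DTI 49.2% > 40%; LTV 98.2% ≤ 100%; reserves 17.6 ≥ 9 mo → does not qualify.
Product C: score 627 ≥ 600; DTI 49.2% > 43%; LTV 98.2% > 90%; employment 86 ≥ 12 mo → does not qualify.

Product A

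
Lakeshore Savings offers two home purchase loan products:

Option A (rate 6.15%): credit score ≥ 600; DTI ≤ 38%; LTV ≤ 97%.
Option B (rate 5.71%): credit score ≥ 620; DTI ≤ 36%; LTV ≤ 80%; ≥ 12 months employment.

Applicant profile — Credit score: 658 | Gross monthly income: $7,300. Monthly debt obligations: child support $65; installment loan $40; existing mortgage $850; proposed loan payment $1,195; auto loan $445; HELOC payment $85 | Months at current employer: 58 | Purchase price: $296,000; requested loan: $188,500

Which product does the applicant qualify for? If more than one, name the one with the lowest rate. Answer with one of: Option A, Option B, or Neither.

Total debts = (65 + 40 + 850 + 1,195 + 445 + 85) = 2,680; DTI = 2,680/7,300 = 36.7%.
LTV = 188,500/296,000 = 63.7%.
Option A: score 658 ≥ 600; DTI 36.7% ≤ 38%; LTV 63.7% ≤ 97% → qualifies.
Option B: score 658 ≥ 620; DTI 36.7% > 36%; LTV 63.7% ≤ 80%; employment 58 ≥ 12 mo → does not qualify.

Option A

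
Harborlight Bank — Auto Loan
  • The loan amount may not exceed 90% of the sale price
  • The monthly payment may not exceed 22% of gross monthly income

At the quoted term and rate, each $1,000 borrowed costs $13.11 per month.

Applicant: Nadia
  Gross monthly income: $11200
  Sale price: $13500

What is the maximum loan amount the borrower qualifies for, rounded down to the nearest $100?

$12,100

Payment cap: 22% × $11,200 = $2,464/month.
At $13.11 per $1,000, that supports 2,464/13.11 × 1,000 ≈ $187,948 → $187,900.
LTV cap: 90% × $13,500 = $12,150 → $12,100.
Binding constraint: loan-to-value.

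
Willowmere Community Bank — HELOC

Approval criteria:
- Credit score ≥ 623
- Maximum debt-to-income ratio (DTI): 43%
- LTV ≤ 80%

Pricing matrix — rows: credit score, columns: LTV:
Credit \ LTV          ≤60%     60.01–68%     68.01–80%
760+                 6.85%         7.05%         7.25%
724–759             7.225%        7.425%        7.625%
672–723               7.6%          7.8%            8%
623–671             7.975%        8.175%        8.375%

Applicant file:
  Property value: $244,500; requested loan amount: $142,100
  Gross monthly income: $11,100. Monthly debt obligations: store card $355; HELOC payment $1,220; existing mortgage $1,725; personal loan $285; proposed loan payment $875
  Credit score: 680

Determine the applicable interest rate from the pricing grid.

Credit score 680 ≥ 623; Total monthly debts = (355 + 1,220 + 1,725 + 285 + 875) = 4,460. Debt-to-income = 4,460/11,100 = 40.2% — meets 43% limit
LTV = 142,100/244,500 = 58.1% ≤ 80%
Row: 680 falls in 672–723. Column: 58.1% falls in ≤60%. Rate = 7.6%.

7.6%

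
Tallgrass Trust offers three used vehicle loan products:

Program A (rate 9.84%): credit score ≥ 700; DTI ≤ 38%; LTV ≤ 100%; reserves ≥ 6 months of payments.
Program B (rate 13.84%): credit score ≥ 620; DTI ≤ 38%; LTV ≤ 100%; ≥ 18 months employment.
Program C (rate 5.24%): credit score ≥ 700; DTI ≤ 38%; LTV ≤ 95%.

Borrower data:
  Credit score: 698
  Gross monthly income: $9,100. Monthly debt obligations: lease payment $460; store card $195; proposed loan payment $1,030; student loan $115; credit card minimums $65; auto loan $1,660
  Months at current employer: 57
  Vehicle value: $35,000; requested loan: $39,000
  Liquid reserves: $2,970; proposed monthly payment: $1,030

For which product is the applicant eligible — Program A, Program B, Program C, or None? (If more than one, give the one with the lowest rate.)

None

Total debts = (460 + 195 + 1,030 + 115 + 65 + 1,660) = 3,525; DTI = 3,525/9,100 = 38.7%.
LTV = 39,000/35,000 = 111.4%.
Reserves = 2,970/1,030 = 2.9 months.
Program A: score 698 < 700; DTI 38.7% > 38%; LTV 111.4% > 100%; reserves 2.9 < 6 mo → does not qualify.
Program B: score 698 ≥ 620; DTI 38.7% > 38%; LTV 111.4% > 100%; employment 57 ≥ 18 mo → does not qualify.
Program C: score 698 < 700; DTI 38.7% > 38%; LTV 111.4% > 95% → does not qualify.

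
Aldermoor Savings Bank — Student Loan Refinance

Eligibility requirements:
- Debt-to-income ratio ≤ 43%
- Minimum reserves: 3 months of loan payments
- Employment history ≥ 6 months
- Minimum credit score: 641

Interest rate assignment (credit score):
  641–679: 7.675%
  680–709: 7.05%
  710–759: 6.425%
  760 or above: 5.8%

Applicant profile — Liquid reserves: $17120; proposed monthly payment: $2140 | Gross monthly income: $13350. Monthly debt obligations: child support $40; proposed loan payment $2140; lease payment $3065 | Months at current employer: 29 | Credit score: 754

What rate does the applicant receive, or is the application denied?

Credit score 754 ≥ 641 (meets minimum)
Employment 29 ≥ 6 months
Total monthly debts = (40 + 2,140 + 3,065) = 5,245. DTI: 5,245 ÷ 13,350 = 39.3%, within the 43% cap
Liquid reserves cover 17,120/2,140 = 8.0 months — ≥ 3 required
All requirements met. Score 754 falls in the 710–759 tier → 6.425%.

Approved at 6.425%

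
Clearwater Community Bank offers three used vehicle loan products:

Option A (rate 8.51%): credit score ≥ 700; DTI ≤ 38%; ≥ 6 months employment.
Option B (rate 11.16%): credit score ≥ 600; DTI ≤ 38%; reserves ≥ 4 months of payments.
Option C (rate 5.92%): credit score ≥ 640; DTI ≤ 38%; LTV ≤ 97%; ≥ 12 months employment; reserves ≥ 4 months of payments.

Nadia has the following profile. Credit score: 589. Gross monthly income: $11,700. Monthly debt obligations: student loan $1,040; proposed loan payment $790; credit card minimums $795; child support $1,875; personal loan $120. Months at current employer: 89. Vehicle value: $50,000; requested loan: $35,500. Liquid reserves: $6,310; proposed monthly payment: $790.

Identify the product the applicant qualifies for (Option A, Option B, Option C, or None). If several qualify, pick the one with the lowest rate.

None

Total debts = (1,040 + 790 + 795 + 1,875 + 120) = 4,620; DTI = 4,620/11,700 = 39.5%.
LTV = 35,500/50,000 = 71%.
Reserves = 6,310/790 = 8.0 months.
Option A: score 589 < 700; DTI 39.5% > 38%; employment 89 ≥ 6 mo → does not qualify.
Option B: score 589 < 600; DTI 39.5% > 38%; reserves 8.0 ≥ 4 mo → does not qualify.
Option C: score 589 < 640; DTI 39.5% > 38%; LTV 71% ≤ 97%; employment 89 ≥ 12 mo; reserves 8.0 ≥ 4 mo → does not qualify.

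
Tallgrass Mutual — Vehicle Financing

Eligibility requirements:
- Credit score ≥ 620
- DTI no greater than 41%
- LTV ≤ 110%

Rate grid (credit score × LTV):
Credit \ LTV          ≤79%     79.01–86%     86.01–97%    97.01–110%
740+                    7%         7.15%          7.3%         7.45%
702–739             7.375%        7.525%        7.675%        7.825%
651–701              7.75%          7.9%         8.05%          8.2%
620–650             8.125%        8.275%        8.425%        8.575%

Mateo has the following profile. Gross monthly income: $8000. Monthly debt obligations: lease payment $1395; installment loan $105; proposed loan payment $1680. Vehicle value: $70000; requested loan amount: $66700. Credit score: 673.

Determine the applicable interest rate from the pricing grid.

8.05%

Credit score 673 ≥ 620; Total monthly debts = (1,395 + 105 + 1,680) = 3,180. Debt-to-income = 3,180/8,000 = 39.8% — meets 41% limit
LTV = 66,700/70,000 = 95.3% ≤ 110%
Score 673 is in the 651–701 band; LTV 95.3% is in the 86.01–97% band → 8.05%.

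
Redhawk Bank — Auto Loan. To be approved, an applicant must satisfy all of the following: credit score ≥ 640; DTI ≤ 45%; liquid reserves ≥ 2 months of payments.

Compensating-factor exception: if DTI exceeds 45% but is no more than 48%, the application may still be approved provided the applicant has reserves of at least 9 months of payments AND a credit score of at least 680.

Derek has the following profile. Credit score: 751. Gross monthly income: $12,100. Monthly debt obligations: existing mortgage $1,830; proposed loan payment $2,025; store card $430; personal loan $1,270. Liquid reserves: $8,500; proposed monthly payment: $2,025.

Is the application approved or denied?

Denied

Credit score 751 ≥ 640 (meets base)
Total debts = (1,830 + 2,025 + 430 + 1,270) = 5,555. DTI: 5,555 ÷ 12,100 = 45.9%, over the 45% base limit.
Liquid reserves cover 8,500/2,025 = 4.2 months — ≥ 2 required
45.9% falls in the override range (45%–48%), so the compensating-factor test applies.
Override check — reserves: 4.2 mo (short of 9); score: 751 (ok).
Override conditions not both satisfied; exception does not apply.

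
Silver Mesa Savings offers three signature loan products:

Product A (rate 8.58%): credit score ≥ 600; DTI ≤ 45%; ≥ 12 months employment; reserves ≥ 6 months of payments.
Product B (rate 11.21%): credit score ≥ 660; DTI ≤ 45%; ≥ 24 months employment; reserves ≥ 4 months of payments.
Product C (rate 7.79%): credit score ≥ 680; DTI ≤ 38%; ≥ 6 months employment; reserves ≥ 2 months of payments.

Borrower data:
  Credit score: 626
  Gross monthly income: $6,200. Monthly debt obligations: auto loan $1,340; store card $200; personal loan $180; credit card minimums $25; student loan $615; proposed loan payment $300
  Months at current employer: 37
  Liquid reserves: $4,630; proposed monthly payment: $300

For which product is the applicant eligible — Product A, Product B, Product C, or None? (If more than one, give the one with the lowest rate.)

Product A

Total debts = (1,340 + 200 + 180 + 25 + 615 + 300) = 2,660; DTI = 2,660/6,200 = 42.9%.
Reserves = 4,630/300 = 15.4 months.
Product A: score 626 ≥ 600; DTI 42.9% ≤ 45%; employment 37 ≥ 12 mo; reserves 15.4 ≥ 6 mo → qualifies.
Product B: score 626 < 660; DTI 42.9% ≤ 45%; employment 37 ≥ 24 mo; reserves 15.4 ≥ 4 mo → does not qualify.
Product C: score 626 < 680; DTI 42.9% > 38%; employment 37 ≥ 6 mo; reserves 15.4 ≥ 2 mo → does not qualify.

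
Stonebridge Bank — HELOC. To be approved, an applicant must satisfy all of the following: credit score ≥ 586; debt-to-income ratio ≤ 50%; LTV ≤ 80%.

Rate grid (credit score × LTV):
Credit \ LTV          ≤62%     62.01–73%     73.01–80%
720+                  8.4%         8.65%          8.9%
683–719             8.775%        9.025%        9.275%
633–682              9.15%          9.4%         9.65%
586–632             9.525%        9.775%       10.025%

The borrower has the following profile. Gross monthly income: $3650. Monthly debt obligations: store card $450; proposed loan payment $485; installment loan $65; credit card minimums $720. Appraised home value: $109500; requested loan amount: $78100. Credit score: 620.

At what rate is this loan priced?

9.775%

Credit score 620 ≥ 586; Total monthly debts = (450 + 485 + 65 + 720) = 1,720. Debt-to-income = 1,720/3,650 = 47.1% — meets 50% limit
LTV: 78,100 ÷ 109,500 = 71.3%, within 80% cap
Credit 620 → row 586–632; LTV 71.3% → column 62.01–73%. Grid cell → 9.775%.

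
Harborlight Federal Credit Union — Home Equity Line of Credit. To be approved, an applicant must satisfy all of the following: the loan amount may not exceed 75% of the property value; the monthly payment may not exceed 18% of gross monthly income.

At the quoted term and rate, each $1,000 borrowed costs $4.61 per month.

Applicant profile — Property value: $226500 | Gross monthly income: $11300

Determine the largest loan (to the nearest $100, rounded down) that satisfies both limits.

Payment cap: 18% × $11,300 = $2,034/month.
At $4.61 per $1,000, that supports 2,034/4.61 × 1,000 ≈ $441,214 → $441,200.
LTV cap: 75% × $226,500 = $169,875 → $169,800.
Binding constraint: loan-to-value.

$169,800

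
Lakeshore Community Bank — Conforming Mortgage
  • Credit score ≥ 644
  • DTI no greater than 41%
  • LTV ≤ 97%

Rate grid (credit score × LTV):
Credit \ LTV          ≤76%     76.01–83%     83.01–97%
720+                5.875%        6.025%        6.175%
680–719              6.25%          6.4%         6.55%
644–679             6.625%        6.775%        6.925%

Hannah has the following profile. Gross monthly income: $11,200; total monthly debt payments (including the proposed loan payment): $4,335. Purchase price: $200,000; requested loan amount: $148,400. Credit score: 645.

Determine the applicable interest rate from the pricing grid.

Credit score 645 ≥ 644; Debt-to-income = 4,335/11,200 = 38.7% — meets 41% limit
LTV: 148,400 ÷ 200,000 = 74.2%, within 97% cap
Score 645 is in the 644–679 band; LTV 74.2% is in the ≤76% band → 6.625%.

6.625%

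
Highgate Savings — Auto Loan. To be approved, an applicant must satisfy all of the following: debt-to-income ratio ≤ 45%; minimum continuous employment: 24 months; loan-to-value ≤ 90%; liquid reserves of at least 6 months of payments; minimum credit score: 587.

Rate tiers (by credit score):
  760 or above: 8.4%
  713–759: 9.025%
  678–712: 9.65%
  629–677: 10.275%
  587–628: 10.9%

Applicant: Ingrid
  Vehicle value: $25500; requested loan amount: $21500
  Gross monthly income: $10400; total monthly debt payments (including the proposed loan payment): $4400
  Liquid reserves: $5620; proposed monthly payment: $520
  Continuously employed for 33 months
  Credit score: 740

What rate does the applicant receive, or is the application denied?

Credit score 740 ≥ 587 (meets minimum)
Employment 33 ≥ 24 months
Loan-to-value = 21,500/25,500 = 84.3% — pass (90% max)
DTI: 4,400 ÷ 10,400 = 42.3%, within the 45% cap
Reserves = 5,620/520 = 10.8 months ≥ 6
All requirements met. Score 740 falls in the 713–759 tier → 9.025%.

Approved at 9.025%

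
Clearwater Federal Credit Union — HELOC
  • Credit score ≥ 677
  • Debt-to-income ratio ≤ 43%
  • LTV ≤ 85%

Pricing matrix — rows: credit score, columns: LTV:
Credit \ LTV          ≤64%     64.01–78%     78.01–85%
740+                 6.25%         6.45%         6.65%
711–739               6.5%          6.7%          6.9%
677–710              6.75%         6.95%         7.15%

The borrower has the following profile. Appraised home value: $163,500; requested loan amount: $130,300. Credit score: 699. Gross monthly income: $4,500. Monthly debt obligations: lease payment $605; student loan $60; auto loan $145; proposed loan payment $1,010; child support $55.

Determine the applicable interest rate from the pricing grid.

Credit score 699 ≥ 677; Total monthly debts = (605 + 60 + 145 + 1,010 + 55) = 1,875. Debt-to-income = 1,875/4,500 = 41.7% — meets 43% limit
Loan-to-value = 130,300/163,500 = 79.7% — pass (85% max)
Credit 699 → row 677–710; LTV 79.7% → column 78.01–85%. Grid cell → 7.15%.

7.15%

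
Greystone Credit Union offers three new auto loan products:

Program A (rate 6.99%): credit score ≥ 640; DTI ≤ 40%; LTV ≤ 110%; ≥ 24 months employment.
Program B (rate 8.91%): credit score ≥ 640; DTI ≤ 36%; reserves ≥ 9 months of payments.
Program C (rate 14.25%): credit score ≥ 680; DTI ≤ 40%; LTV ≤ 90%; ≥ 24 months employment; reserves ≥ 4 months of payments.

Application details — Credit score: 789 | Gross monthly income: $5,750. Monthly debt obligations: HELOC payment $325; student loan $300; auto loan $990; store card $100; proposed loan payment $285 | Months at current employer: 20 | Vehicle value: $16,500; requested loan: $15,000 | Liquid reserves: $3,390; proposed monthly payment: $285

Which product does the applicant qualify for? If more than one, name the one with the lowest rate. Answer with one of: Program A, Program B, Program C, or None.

Total debts = (325 + 300 + 990 + 100 + 285) = 2,000; DTI = 2,000/5,750 = 34.8%.
LTV = 15,000/16,500 = 90.9%.
Reserves = 3,390/285 = 11.9 months.
Program A: score 789 ≥ 640; DTI 34.8% ≤ 40%; LTV 90.9% ≤ 110%; employment 20 < 24 mo → does not qualify.
Program B: score 789 ≥ 640; DTI 34.8% ≤ 36%; reserves 11.9 ≥ 9 mo → qualifies.
Program C: score 789 ≥ 680; DTI 34.8% ≤ 40%; LTV 90.9% > 90%; employment 20 < 24 mo; reserves 11.9 ≥ 4 mo → does not qualify.

Program B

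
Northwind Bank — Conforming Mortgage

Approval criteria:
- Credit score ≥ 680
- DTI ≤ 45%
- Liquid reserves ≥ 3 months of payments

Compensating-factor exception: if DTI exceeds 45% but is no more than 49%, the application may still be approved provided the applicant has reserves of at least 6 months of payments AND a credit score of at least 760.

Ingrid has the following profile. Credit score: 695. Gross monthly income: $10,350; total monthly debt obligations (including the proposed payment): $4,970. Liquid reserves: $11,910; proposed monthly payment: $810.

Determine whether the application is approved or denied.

Credit score 695 ≥ 680 (meets base)
DTI = 4,970/10,350 = 48% > 45% — standard DTI limit exceeded.
Reserves: 11,910 ÷ 810 = 14.7 months (meets 3-month minimum)
48% falls in the override range (45%–49%), so the compensating-factor test applies.
Override check — reserves: 14.7 mo (ok); score: 695 (below 760).
Override conditions not both satisfied; exception does not apply.

Denied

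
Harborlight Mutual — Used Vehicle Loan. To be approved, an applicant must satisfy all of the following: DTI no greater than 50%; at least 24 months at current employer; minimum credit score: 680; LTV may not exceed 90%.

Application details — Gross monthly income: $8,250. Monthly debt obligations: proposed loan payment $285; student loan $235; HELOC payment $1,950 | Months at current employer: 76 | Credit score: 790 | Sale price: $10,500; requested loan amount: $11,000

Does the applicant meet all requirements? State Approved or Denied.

Total monthly debts = (285 + 235 + 1,950) = 2,470. DTI = 2,470/8,250 = 29.9% ≤ 50%
Employment 76 ≥ 24 months
Credit score 790 ≥ 680 (meets)
Loan-to-value = 11,000/10,500 = 104.8% — fail (90% max)
Fails on LTV.

Denied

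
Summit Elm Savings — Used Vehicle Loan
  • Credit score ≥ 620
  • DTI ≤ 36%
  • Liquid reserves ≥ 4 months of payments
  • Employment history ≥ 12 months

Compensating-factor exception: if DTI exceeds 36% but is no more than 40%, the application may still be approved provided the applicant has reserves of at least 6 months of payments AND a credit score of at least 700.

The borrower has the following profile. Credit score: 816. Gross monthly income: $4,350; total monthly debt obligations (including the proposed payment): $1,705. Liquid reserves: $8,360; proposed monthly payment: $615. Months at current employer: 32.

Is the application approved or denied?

Credit score 816 ≥ 620 (meets base)
DTI = 1,705/4,350 = 39.2% > 36% — standard DTI limit exceeded.
Reserves = 8,360/615 = 13.6 months ≥ 4
Employment 32 ≥ 12 months
DTI 39.2% is within the 36%–40% exception band; checking compensating factors.
Override check — reserves: 13.6 mo (ok); score: 816 (ok).
Both override conditions satisfied; DTI exception granted.

Approved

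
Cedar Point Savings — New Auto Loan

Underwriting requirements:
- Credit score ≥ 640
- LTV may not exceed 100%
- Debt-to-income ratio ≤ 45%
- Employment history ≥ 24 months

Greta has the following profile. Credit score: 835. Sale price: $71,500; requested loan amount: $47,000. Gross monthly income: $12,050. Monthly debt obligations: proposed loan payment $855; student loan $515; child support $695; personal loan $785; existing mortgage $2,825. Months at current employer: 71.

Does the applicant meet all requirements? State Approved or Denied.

Denied

Credit score 835 ≥ 640 (meets)
Loan-to-value = 47,000/71,500 = 65.7% — pass (100% max)
Total monthly debts = (855 + 515 + 695 + 785 + 2,825) = 5,675. DTI = 5,675/12,050 = 47.1% > 45%
Employment 71 ≥ 24 months
Fails on DTI.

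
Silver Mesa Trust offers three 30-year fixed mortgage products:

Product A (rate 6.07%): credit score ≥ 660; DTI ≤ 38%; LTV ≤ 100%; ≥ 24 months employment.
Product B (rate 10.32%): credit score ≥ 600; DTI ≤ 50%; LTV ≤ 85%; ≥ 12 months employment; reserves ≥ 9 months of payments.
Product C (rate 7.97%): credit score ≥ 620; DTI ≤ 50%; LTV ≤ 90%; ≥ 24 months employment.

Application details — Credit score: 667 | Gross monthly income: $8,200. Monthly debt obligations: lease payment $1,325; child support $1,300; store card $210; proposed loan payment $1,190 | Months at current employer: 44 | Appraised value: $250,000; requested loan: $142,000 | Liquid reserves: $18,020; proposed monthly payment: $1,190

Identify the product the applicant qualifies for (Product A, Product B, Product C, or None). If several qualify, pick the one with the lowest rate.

Total debts = (1,325 + 1,300 + 210 + 1,190) = 4,025; DTI = 4,025/8,200 = 49.1%.
LTV = 142,000/250,000 = 56.8%.
Reserves = 18,020/1,190 = 15.1 months.
Product A: score 667 ≥ 660; DTI 49.1% > 38%; LTV 56.8% ≤ 100%; employment 44 ≥ 24 mo → does not qualify.
Product B: score 667 ≥ 600; DTI 49.1% ≤ 50%; LTV 56.8% ≤ 85%; employment 44 ≥ 12 mo; reserves 15.1 ≥ 9 mo → qualifies.
Product C: score 667 ≥ 620; DTI 49.1% ≤ 50%; LTV 56.8% ≤ 90%; employment 44 ≥ 24 mo → qualifies.
Qualifying: Product B, Product C. Lowest rate is 7.97% → Product C.

Product C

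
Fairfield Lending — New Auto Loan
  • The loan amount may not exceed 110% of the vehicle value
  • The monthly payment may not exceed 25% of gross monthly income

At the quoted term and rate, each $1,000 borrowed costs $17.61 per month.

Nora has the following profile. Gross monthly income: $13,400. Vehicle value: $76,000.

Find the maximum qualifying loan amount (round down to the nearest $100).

Payment cap: 25% × $13,400 = $3,350/month.
At $17.61 per $1,000, that supports 3,350/17.61 × 1,000 ≈ $190,232 → $190,200.
LTV cap: 110% × $76,000 = $83,600 → $83,600.
Binding constraint: loan-to-value.

$83,600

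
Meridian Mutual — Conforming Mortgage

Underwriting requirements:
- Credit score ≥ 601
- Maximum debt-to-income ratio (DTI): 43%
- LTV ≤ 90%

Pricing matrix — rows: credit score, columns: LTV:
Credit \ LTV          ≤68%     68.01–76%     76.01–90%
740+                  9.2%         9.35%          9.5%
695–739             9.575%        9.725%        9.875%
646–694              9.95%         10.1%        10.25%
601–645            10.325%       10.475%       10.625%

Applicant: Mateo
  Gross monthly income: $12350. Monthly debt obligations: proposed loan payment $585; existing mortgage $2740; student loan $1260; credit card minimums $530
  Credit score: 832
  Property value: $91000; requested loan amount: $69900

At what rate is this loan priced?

9.5%

Credit score 832 ≥ 601; Total monthly debts = (585 + 2,740 + 1,260 + 530) = 5,115. DTI: 5,115 ÷ 12,350 = 41.4%, within the 43% cap
LTV: 69,900 ÷ 91,000 = 76.8%, within 90% cap
Score 832 is in the 740+ band; LTV 76.8% is in the 76.01–90% band → 9.5%.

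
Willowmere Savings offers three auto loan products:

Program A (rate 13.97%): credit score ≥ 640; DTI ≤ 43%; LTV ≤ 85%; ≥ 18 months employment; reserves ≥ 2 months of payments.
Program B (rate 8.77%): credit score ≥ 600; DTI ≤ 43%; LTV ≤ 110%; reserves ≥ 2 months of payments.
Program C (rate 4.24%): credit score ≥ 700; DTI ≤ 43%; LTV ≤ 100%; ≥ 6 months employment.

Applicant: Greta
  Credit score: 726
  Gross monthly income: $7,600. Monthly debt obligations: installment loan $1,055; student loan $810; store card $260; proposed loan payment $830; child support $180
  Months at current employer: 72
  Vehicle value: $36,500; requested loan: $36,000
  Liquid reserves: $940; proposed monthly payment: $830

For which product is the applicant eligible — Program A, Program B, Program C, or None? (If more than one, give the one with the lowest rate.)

Program C

Total debts = (1,055 + 810 + 260 + 830 + 180) = 3,135; DTI = 3,135/7,600 = 41.2%.
LTV = 36,000/36,500 = 98.6%.
Reserves = 940/830 = 1.1 months.
Program A: score 726 ≥ 640; DTI 41.2% ≤ 43%; LTV 98.6% > 85%; employment 72 ≥ 18 mo; reserves 1.1 < 2 mo → does not qualify.
Program B: score 726 ≥ 600; DTI 41.2% ≤ 43%; LTV 98.6% ≤ 110%; reserves 1.1 < 2 mo → does not qualify.
Program C: score 726 ≥ 700; DTI 41.2% ≤ 43%; LTV 98.6% ≤ 100%; employment 72 ≥ 6 mo → qualifies.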